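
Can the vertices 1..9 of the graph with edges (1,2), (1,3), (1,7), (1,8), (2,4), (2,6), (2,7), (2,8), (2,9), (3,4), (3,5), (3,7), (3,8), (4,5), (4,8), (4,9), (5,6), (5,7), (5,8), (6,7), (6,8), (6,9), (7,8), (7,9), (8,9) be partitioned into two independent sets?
No (odd cycle of length 3: 7 -> 1 -> 2 -> 7)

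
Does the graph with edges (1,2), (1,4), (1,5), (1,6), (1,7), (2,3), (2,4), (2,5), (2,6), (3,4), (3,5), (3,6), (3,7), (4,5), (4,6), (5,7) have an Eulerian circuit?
No (6 vertices have odd degree: {1, 2, 3, 4, 5, 7}; Eulerian circuit requires 0)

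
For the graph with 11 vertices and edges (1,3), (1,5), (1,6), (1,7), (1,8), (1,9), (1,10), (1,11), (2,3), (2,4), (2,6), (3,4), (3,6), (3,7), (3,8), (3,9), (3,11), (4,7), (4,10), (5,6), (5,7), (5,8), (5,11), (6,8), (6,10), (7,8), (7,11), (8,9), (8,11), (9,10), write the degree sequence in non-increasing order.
[8, 8, 7, 6, 6, 5, 5, 4, 4, 4, 3] (degrees: deg(1)=8, deg(2)=3, deg(3)=8, deg(4)=4, deg(5)=5, deg(6)=6, deg(7)=6, deg(8)=7, deg(9)=4, deg(10)=4, deg(11)=5)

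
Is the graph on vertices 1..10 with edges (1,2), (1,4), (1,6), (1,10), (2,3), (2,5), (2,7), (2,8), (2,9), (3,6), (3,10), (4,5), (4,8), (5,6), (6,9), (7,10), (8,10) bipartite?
Yes. Partition: {1, 3, 5, 7, 8, 9}, {2, 4, 6, 10}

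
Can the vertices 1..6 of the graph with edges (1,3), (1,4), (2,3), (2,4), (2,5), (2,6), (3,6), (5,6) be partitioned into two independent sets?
No (odd cycle of length 3: 6 -> 3 -> 2 -> 6)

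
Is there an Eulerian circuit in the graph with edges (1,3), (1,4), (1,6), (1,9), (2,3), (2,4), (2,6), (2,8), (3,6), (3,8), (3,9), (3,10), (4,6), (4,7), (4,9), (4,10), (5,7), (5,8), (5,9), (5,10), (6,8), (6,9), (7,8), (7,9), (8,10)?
Yes (the graph is connected and all 10 vertices have even degree)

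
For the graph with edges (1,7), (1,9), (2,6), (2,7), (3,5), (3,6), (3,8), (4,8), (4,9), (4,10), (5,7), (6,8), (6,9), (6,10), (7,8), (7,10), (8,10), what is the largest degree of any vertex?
5 (attained at vertices 6, 7, 8)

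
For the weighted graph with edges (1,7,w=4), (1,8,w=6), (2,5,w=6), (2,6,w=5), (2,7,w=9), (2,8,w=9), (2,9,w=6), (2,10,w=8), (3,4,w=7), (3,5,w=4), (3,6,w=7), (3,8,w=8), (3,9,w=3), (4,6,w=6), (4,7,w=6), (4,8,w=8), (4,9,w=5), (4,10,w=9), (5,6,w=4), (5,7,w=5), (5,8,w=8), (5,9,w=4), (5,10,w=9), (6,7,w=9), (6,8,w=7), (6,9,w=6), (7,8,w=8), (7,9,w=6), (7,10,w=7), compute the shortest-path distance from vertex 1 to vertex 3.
13 (path: 1 -> 7 -> 5 -> 3; weights 4 + 5 + 4 = 13)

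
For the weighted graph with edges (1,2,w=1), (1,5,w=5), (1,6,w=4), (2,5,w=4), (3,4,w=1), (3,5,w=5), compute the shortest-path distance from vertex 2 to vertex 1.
1 (path: 2 -> 1; weights 1 = 1)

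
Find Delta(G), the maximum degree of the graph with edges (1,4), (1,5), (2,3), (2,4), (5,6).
2 (attained at vertices 1, 2, 4, 5)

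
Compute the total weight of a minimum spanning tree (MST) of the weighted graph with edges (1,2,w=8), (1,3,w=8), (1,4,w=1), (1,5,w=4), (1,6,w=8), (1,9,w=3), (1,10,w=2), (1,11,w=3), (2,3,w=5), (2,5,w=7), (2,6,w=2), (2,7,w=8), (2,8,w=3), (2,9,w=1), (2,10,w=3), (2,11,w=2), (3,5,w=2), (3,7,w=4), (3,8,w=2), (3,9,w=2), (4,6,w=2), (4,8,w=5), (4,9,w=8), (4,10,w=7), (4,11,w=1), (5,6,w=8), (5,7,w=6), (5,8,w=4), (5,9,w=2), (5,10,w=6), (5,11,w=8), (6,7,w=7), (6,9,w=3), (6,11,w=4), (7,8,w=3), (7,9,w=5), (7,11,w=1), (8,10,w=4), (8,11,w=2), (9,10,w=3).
16 (MST edges: (1,4,w=1), (1,10,w=2), (2,6,w=2), (2,9,w=1), (2,11,w=2), (3,5,w=2), (3,8,w=2), (3,9,w=2), (4,11,w=1), (7,11,w=1); sum of weights 1 + 2 + 2 + 1 + 2 + 2 + 2 + 2 + 1 + 1 = 16)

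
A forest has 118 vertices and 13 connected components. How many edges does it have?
105 (Each of the 13 component trees on V_i vertices has V_i - 1 edges; summing gives V - C = 118 - 13 = 105)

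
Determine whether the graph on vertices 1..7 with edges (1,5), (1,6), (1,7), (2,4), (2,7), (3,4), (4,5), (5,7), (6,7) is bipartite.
No (odd cycle of length 3: 6 -> 1 -> 7 -> 6)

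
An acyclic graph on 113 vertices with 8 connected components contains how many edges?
105 (Each of the 8 component trees on V_i vertices has V_i - 1 edges; summing gives V - C = 113 - 8 = 105)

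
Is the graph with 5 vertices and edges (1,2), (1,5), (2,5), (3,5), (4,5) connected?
Yes (BFS from 1 visits [1, 2, 5, 3, 4] — all 5 vertices reached)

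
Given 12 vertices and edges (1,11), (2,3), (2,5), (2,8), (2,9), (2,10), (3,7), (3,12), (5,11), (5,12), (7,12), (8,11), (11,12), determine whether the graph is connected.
No, it has 3 components: {1, 2, 3, 5, 7, 8, 9, 10, 11, 12}, {4}, {6}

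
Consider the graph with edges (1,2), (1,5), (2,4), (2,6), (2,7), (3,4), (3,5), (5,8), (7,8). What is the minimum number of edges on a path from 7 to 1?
2 (path: 7 -> 2 -> 1, 2 edges)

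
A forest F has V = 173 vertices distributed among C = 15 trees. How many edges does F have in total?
158 (Each of the 15 component trees on V_i vertices has V_i - 1 edges; summing gives V - C = 173 - 15 = 158)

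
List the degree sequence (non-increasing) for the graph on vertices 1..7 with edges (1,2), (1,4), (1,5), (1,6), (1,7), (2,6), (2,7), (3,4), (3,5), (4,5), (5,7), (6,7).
[5, 4, 4, 3, 3, 3, 2] (degrees: deg(1)=5, deg(2)=3, deg(3)=2, deg(4)=3, deg(5)=4, deg(6)=3, deg(7)=4)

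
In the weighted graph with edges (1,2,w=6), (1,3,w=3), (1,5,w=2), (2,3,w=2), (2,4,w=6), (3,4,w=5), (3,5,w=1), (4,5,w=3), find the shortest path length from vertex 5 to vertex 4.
3 (path: 5 -> 4; weights 3 = 3)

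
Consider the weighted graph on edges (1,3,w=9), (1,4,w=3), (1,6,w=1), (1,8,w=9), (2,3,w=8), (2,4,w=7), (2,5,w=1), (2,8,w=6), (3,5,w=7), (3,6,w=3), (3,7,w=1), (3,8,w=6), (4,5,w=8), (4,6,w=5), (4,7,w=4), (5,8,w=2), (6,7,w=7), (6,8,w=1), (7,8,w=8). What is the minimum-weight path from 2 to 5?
1 (path: 2 -> 5; weights 1 = 1)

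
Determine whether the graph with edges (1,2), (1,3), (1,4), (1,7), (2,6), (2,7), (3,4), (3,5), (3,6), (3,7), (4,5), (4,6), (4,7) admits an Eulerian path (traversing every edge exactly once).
No (4 vertices have odd degree: {2, 3, 4, 6}; Eulerian path requires 0 or 2)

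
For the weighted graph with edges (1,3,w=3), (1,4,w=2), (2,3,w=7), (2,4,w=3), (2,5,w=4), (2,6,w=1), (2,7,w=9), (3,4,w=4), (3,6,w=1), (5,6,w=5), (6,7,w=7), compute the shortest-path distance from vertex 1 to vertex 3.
3 (path: 1 -> 3; weights 3 = 3)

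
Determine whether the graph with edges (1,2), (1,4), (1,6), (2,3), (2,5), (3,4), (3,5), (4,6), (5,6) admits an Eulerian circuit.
No (6 vertices have odd degree: {1, 2, 3, 4, 5, 6}; Eulerian circuit requires 0)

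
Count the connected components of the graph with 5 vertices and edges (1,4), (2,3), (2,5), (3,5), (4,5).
1 (components: {1, 2, 3, 4, 5})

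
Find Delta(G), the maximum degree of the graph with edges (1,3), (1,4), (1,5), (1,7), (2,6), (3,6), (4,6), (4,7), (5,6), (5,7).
4 (attained at vertices 1, 6)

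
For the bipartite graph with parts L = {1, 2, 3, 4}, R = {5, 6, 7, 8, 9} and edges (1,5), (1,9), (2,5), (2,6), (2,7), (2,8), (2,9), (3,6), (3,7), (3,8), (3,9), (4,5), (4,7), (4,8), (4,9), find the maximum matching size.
4 (matching: (1,9), (2,8), (3,6), (4,7); upper bound min(|L|,|R|) = min(4,5) = 4)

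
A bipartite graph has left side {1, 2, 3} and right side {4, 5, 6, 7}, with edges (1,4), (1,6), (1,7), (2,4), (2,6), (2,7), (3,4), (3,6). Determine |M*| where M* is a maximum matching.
3 (matching: (1,7), (2,6), (3,4); upper bound min(|L|,|R|) = min(3,4) = 3)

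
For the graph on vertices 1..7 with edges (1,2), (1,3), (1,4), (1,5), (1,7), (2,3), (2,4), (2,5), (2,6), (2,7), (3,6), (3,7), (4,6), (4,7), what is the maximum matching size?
3 (matching: (2,5), (3,7), (4,6); upper bound floor(n/2) = floor(7/2) = 3)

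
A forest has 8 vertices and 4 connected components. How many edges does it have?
4 (Each of the 4 component trees on V_i vertices has V_i - 1 edges; summing gives V - C = 8 - 4 = 4)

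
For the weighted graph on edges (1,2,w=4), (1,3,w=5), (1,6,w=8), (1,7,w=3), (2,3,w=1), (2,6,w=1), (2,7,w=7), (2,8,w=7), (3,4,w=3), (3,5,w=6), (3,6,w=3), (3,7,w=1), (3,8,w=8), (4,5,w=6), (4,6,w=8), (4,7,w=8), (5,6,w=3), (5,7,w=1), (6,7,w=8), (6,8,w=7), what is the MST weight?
17 (MST edges: (1,7,w=3), (2,3,w=1), (2,6,w=1), (2,8,w=7), (3,4,w=3), (3,7,w=1), (5,7,w=1); sum of weights 3 + 1 + 1 + 7 + 3 + 1 + 1 = 17)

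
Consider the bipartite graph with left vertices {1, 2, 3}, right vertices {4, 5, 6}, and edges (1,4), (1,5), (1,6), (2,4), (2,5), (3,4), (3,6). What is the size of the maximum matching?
3 (matching: (1,6), (2,5), (3,4); upper bound min(|L|,|R|) = min(3,3) = 3)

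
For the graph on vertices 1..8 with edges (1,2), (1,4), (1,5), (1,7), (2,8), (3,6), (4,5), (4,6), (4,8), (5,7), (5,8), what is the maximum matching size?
4 (matching: (1,2), (3,6), (4,8), (5,7); upper bound floor(n/2) = floor(8/2) = 4)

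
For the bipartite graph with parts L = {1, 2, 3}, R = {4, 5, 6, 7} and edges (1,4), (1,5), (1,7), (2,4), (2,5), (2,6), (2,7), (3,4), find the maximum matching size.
3 (matching: (1,7), (2,6), (3,4); upper bound min(|L|,|R|) = min(3,4) = 3)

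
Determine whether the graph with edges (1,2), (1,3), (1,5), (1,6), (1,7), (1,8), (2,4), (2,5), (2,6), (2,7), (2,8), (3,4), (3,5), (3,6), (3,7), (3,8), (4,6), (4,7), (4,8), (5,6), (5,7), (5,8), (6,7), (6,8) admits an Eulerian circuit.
No (2 vertices have odd degree: {4, 6}; Eulerian circuit requires 0)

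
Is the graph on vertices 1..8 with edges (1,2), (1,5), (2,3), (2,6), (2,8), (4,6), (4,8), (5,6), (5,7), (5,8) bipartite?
Yes. Partition: {1, 3, 6, 7, 8}, {2, 4, 5}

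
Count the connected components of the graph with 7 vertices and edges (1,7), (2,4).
5 (components: {1, 7}, {2, 4}, {3}, {5}, {6})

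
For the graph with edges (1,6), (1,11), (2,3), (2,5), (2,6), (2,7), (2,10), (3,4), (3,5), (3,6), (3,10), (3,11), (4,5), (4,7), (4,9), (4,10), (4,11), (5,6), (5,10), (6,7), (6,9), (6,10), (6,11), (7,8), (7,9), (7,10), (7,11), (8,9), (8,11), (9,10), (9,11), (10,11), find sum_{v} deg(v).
64 (handshake: sum of degrees = 2|E| = 2 x 32 = 64)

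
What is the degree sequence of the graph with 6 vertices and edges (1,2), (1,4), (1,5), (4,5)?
[3, 2, 2, 1, 0, 0] (degrees: deg(1)=3, deg(2)=1, deg(3)=0, deg(4)=2, deg(5)=2, deg(6)=0)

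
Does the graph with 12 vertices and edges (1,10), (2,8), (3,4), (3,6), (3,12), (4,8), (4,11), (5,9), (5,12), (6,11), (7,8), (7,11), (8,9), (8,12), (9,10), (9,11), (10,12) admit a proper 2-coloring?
Yes. Partition: {1, 2, 4, 6, 7, 9, 12}, {3, 5, 8, 10, 11}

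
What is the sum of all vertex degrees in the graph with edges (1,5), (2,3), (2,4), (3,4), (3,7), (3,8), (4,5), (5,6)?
16 (handshake: sum of degrees = 2|E| = 2 x 8 = 16)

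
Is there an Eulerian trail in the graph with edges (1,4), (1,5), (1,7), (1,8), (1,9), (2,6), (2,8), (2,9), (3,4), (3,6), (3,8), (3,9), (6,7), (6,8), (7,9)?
No (4 vertices have odd degree: {1, 2, 5, 7}; Eulerian path requires 0 or 2)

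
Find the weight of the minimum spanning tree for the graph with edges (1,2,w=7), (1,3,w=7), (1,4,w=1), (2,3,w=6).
14 (MST edges: (1,2,w=7), (1,4,w=1), (2,3,w=6); sum of weights 7 + 1 + 6 = 14)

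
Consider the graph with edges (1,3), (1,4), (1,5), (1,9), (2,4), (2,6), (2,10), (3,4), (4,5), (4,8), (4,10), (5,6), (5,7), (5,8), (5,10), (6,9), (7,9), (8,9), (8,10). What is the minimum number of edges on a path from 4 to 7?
2 (path: 4 -> 5 -> 7, 2 edges)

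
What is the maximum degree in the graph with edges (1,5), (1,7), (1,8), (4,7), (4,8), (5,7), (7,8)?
4 (attained at vertex 7)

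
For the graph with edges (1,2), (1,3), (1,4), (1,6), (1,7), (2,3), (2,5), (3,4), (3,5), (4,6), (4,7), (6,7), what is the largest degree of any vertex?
5 (attained at vertex 1)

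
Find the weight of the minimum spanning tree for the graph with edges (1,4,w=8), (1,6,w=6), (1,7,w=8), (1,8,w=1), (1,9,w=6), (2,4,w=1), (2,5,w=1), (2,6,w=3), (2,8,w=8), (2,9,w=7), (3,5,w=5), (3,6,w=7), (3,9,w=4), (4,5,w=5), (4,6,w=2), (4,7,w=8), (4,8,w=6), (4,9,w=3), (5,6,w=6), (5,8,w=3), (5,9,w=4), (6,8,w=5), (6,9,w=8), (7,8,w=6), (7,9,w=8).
21 (MST edges: (1,8,w=1), (2,4,w=1), (2,5,w=1), (3,9,w=4), (4,6,w=2), (4,9,w=3), (5,8,w=3), (7,8,w=6); sum of weights 1 + 1 + 1 + 4 + 2 + 3 + 3 + 6 = 21)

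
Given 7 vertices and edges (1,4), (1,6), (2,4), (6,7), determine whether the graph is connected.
No, it has 3 components: {1, 2, 4, 6, 7}, {3}, {5}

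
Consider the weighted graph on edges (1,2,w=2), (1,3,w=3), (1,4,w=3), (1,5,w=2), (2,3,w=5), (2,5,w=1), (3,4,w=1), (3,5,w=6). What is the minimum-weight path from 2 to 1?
2 (path: 2 -> 1; weights 2 = 2)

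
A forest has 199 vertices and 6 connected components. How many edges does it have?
193 (Each of the 6 component trees on V_i vertices has V_i - 1 edges; summing gives V - C = 199 - 6 = 193)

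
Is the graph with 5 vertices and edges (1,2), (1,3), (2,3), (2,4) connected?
No, it has 2 components: {1, 2, 3, 4}, {5}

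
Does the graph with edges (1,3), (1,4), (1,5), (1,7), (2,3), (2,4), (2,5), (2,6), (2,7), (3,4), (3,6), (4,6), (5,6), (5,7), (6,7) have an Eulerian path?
Yes (the graph is connected and exactly 2 vertices have odd degree: {2, 6}; any Eulerian path must start and end at those)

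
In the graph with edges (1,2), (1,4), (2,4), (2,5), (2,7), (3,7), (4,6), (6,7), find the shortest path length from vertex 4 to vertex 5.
2 (path: 4 -> 2 -> 5, 2 edges)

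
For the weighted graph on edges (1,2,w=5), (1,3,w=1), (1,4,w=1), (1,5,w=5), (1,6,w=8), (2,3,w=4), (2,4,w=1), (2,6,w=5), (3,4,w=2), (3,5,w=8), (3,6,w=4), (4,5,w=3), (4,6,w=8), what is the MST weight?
10 (MST edges: (1,3,w=1), (1,4,w=1), (2,4,w=1), (3,6,w=4), (4,5,w=3); sum of weights 1 + 1 + 1 + 4 + 3 = 10)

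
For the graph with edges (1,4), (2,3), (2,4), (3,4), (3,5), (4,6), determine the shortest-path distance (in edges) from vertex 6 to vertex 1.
2 (path: 6 -> 4 -> 1, 2 edges)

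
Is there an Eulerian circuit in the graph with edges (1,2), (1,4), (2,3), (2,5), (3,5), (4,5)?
No (2 vertices have odd degree: {2, 5}; Eulerian circuit requires 0)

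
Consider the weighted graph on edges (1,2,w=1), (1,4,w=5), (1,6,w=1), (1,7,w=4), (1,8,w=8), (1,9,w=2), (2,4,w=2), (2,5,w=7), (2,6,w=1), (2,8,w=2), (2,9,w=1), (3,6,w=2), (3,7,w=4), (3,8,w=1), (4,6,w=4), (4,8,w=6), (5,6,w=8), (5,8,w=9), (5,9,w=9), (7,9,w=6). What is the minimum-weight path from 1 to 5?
8 (path: 1 -> 2 -> 5; weights 1 + 7 = 8)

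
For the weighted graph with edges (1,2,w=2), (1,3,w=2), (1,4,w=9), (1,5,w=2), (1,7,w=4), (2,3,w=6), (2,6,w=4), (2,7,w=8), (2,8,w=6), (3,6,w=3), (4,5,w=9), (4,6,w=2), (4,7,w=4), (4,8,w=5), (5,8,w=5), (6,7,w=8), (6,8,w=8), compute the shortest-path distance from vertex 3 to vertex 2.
4 (path: 3 -> 1 -> 2; weights 2 + 2 = 4)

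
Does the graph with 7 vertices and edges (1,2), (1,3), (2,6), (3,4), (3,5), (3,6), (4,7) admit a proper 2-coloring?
Yes. Partition: {1, 4, 5, 6}, {2, 3, 7}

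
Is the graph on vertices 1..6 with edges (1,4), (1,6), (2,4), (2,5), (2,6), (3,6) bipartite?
Yes. Partition: {1, 2, 3}, {4, 5, 6}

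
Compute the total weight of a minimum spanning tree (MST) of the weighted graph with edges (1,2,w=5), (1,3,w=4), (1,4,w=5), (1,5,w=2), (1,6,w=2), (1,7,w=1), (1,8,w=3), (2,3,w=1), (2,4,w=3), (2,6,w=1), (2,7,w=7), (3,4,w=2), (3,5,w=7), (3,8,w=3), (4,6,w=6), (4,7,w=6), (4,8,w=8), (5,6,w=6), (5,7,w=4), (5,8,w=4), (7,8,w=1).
10 (MST edges: (1,5,w=2), (1,6,w=2), (1,7,w=1), (2,3,w=1), (2,6,w=1), (3,4,w=2), (7,8,w=1); sum of weights 2 + 2 + 1 + 1 + 1 + 2 + 1 = 10)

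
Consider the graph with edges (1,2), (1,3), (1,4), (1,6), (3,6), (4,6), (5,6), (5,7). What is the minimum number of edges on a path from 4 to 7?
3 (path: 4 -> 6 -> 5 -> 7, 3 edges)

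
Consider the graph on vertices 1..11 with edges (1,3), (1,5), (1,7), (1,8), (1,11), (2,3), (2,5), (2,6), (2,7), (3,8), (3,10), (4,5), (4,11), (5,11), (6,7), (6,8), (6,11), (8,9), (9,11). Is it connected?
Yes (BFS from 1 visits [1, 3, 5, 7, 8, 11, 2, 10, 4, 6, 9] — all 11 vertices reached)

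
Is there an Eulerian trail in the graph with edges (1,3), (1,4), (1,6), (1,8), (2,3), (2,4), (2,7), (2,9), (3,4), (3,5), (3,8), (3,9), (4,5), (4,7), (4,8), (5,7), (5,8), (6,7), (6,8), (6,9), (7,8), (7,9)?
Yes — and in fact it has an Eulerian circuit (the graph is connected and all 9 vertices have even degree)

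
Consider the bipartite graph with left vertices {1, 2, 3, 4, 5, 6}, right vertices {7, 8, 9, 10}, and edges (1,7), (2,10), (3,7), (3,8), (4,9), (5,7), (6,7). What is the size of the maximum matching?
4 (matching: (1,7), (2,10), (3,8), (4,9); upper bound min(|L|,|R|) = min(6,4) = 4)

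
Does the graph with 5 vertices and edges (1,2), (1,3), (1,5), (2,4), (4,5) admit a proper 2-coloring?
Yes. Partition: {1, 4}, {2, 3, 5}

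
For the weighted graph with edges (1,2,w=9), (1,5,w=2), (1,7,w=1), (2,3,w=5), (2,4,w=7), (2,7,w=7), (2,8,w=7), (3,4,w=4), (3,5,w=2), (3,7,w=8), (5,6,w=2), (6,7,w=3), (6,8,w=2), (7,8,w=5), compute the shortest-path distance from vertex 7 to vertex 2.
7 (path: 7 -> 2; weights 7 = 7)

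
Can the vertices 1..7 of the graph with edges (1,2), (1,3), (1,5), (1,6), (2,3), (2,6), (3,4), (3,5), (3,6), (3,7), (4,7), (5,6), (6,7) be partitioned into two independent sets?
No (odd cycle of length 3: 2 -> 1 -> 6 -> 2)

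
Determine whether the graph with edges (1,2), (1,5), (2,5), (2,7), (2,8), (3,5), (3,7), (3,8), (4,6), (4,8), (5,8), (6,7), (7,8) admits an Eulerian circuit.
No (2 vertices have odd degree: {3, 8}; Eulerian circuit requires 0)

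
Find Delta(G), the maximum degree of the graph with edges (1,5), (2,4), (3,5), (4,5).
3 (attained at vertex 5)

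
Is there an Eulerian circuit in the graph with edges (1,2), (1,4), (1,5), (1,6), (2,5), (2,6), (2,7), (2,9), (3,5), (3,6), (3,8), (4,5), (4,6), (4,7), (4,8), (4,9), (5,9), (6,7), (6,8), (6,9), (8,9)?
No (6 vertices have odd degree: {2, 3, 5, 6, 7, 9}; Eulerian circuit requires 0)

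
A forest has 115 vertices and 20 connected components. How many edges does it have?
95 (Each of the 20 component trees on V_i vertices has V_i - 1 edges; summing gives V - C = 115 - 20 = 95)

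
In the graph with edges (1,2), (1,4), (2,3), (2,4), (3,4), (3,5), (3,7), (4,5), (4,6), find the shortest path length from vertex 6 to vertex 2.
2 (path: 6 -> 4 -> 2, 2 edges)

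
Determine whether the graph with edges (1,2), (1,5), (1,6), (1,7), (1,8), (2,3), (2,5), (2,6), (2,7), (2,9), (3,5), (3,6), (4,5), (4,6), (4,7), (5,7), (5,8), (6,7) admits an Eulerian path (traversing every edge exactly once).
No (6 vertices have odd degree: {1, 3, 4, 6, 7, 9}; Eulerian path requires 0 or 2)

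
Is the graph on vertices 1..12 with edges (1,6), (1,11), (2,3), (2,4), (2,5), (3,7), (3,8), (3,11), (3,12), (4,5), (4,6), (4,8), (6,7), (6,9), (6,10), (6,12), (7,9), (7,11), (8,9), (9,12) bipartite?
No (odd cycle of length 5: 12 -> 6 -> 1 -> 11 -> 3 -> 12)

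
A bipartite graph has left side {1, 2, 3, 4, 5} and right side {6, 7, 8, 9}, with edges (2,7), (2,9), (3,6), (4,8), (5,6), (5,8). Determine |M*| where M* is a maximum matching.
3 (matching: (2,9), (3,6), (4,8); upper bound min(|L|,|R|) = min(5,4) = 4)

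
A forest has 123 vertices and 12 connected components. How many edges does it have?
111 (Each of the 12 component trees on V_i vertices has V_i - 1 edges; summing gives V - C = 123 - 12 = 111)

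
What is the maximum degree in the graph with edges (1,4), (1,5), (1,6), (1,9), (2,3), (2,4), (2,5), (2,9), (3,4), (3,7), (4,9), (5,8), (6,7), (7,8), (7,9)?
4 (attained at vertices 1, 2, 4, 7, 9)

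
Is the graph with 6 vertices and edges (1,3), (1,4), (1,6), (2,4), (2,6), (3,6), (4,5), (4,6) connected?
Yes (BFS from 1 visits [1, 3, 4, 6, 2, 5] — all 6 vertices reached)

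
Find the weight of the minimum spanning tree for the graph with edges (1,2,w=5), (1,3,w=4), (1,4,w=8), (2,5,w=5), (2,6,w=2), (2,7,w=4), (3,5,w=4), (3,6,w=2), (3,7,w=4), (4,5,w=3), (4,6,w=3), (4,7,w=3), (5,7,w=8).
17 (MST edges: (1,3,w=4), (2,6,w=2), (3,6,w=2), (4,5,w=3), (4,6,w=3), (4,7,w=3); sum of weights 4 + 2 + 2 + 3 + 3 + 3 = 17)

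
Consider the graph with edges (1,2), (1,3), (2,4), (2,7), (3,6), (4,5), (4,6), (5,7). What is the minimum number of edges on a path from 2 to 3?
2 (path: 2 -> 1 -> 3, 2 edges)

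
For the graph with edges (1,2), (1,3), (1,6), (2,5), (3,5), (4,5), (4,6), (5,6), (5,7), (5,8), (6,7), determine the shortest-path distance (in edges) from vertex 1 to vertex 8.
3 (path: 1 -> 2 -> 5 -> 8, 3 edges)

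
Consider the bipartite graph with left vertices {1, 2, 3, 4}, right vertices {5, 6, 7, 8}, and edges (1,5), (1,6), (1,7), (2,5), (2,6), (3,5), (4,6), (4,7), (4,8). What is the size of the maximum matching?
4 (matching: (1,7), (2,6), (3,5), (4,8); upper bound min(|L|,|R|) = min(4,4) = 4)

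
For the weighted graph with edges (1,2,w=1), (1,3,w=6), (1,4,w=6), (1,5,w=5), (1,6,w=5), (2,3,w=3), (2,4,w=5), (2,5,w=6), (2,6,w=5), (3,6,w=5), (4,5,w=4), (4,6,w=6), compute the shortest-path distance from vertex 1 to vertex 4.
6 (path: 1 -> 4; weights 6 = 6)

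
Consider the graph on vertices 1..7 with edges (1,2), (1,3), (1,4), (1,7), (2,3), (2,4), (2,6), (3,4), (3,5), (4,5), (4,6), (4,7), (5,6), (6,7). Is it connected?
Yes (BFS from 1 visits [1, 2, 3, 4, 7, 6, 5] — all 7 vertices reached)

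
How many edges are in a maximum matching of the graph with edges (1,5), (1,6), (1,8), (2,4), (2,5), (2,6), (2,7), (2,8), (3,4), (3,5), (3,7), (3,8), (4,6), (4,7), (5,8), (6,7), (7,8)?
4 (matching: (1,6), (2,7), (3,4), (5,8); upper bound floor(n/2) = floor(8/2) = 4)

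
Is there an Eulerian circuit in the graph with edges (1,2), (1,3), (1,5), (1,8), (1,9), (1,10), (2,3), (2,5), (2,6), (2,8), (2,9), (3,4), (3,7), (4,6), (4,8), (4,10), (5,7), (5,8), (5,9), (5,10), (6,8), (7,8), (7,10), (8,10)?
No (4 vertices have odd degree: {6, 8, 9, 10}; Eulerian circuit requires 0)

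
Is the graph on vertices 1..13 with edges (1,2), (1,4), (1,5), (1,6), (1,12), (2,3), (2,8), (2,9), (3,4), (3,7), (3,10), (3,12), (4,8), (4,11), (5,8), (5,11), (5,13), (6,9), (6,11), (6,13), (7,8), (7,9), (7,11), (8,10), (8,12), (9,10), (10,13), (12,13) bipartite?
Yes. Partition: {1, 3, 8, 9, 11, 13}, {2, 4, 5, 6, 7, 10, 12}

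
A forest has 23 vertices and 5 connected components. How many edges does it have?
18 (Each of the 5 component trees on V_i vertices has V_i - 1 edges; summing gives V - C = 23 - 5 = 18)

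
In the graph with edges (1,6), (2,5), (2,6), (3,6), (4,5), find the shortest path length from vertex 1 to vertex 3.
2 (path: 1 -> 6 -> 3, 2 edges)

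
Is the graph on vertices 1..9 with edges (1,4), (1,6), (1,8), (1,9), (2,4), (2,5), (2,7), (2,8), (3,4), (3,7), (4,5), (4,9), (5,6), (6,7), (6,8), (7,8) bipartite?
No (odd cycle of length 3: 8 -> 1 -> 6 -> 8)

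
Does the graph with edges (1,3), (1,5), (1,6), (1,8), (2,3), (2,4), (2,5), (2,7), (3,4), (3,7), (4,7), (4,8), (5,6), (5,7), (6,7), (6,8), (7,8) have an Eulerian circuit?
Yes (the graph is connected and all 8 vertices have even degree)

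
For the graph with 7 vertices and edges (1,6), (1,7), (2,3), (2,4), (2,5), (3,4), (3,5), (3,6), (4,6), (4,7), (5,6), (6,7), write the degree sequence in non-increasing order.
[5, 4, 4, 3, 3, 3, 2] (degrees: deg(1)=2, deg(2)=3, deg(3)=4, deg(4)=4, deg(5)=3, deg(6)=5, deg(7)=3)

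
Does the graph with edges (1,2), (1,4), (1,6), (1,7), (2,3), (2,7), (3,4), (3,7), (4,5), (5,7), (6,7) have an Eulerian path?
No (4 vertices have odd degree: {2, 3, 4, 7}; Eulerian path requires 0 or 2)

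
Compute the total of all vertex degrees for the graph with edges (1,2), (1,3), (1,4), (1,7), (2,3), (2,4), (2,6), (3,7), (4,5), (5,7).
20 (handshake: sum of degrees = 2|E| = 2 x 10 = 20)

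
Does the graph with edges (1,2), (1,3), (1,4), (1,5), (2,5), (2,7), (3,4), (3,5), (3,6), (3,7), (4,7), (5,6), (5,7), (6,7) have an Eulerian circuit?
No (6 vertices have odd degree: {2, 3, 4, 5, 6, 7}; Eulerian circuit requires 0)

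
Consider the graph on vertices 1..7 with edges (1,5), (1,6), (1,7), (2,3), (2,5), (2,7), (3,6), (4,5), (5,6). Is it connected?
Yes (BFS from 1 visits [1, 5, 6, 7, 2, 4, 3] — all 7 vertices reached)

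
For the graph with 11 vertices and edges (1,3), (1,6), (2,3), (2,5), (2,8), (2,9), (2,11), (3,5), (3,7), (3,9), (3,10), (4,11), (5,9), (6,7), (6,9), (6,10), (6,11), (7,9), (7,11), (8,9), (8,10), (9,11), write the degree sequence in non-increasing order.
[7, 6, 5, 5, 5, 4, 3, 3, 3, 2, 1] (degrees: deg(1)=2, deg(2)=5, deg(3)=6, deg(4)=1, deg(5)=3, deg(6)=5, deg(7)=4, deg(8)=3, deg(9)=7, deg(10)=3, deg(11)=5)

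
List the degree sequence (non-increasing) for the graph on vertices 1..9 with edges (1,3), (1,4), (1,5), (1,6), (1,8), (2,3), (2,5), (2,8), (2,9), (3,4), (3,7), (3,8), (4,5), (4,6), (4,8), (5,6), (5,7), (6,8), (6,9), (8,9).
[6, 5, 5, 5, 5, 5, 4, 3, 2] (degrees: deg(1)=5, deg(2)=4, deg(3)=5, deg(4)=5, deg(5)=5, deg(6)=5, deg(7)=2, deg(8)=6, deg(9)=3)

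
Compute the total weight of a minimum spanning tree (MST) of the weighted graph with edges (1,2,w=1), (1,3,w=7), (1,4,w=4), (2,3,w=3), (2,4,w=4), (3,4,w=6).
8 (MST edges: (1,2,w=1), (1,4,w=4), (2,3,w=3); sum of weights 1 + 4 + 3 = 8)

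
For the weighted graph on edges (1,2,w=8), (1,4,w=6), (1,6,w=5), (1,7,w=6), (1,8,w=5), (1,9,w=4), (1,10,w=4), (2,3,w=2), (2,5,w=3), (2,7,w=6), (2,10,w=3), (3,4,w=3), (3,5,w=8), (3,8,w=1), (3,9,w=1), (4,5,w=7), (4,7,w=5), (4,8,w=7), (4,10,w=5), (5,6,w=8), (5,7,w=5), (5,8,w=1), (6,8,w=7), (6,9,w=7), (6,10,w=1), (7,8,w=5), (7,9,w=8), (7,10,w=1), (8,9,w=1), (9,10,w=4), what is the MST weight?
17 (MST edges: (1,9,w=4), (2,3,w=2), (2,10,w=3), (3,4,w=3), (3,8,w=1), (3,9,w=1), (5,8,w=1), (6,10,w=1), (7,10,w=1); sum of weights 4 + 2 + 3 + 3 + 1 + 1 + 1 + 1 + 1 = 17)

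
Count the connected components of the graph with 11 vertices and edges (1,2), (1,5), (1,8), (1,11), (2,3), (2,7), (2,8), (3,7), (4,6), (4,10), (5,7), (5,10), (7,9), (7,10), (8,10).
1 (components: {1, 2, 3, 4, 5, 6, 7, 8, 9, 10, 11})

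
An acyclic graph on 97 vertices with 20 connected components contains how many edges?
77 (Each of the 20 component trees on V_i vertices has V_i - 1 edges; summing gives V - C = 97 - 20 = 77)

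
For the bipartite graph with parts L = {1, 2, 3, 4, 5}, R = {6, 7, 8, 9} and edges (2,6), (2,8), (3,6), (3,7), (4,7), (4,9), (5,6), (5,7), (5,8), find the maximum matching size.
4 (matching: (2,8), (3,7), (4,9), (5,6); upper bound min(|L|,|R|) = min(5,4) = 4)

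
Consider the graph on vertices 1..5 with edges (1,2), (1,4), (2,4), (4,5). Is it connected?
No, it has 2 components: {1, 2, 4, 5}, {3}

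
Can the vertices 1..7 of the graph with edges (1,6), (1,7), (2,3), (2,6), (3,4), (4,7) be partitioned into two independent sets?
Yes. Partition: {1, 2, 4, 5}, {3, 6, 7}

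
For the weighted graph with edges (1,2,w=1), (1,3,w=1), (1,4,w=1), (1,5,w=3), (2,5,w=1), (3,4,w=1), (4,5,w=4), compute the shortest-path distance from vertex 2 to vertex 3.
2 (path: 2 -> 1 -> 3; weights 1 + 1 = 2)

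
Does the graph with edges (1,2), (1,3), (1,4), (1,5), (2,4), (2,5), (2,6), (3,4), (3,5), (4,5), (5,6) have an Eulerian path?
Yes (the graph is connected and exactly 2 vertices have odd degree: {3, 5}; any Eulerian path must start and end at those)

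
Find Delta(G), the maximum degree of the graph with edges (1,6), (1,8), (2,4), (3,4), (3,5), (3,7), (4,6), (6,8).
3 (attained at vertices 3, 4, 6)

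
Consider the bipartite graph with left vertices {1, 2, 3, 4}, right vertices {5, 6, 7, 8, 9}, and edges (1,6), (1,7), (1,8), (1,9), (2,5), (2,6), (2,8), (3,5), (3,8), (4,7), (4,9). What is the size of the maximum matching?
4 (matching: (1,9), (2,6), (3,8), (4,7); upper bound min(|L|,|R|) = min(4,5) = 4)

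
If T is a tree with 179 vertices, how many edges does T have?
178 (A tree on V vertices has V - 1 edges, so 179 - 1 = 178)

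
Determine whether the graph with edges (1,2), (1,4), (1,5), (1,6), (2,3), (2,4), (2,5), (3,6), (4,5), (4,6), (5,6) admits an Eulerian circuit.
Yes (the graph is connected and all 6 vertices have even degree)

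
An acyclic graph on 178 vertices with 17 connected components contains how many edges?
161 (Each of the 17 component trees on V_i vertices has V_i - 1 edges; summing gives V - C = 178 - 17 = 161)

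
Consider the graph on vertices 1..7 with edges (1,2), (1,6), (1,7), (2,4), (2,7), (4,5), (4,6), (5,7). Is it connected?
No, it has 2 components: {1, 2, 4, 5, 6, 7}, {3}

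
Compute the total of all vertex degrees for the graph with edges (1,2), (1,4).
4 (handshake: sum of degrees = 2|E| = 2 x 2 = 4)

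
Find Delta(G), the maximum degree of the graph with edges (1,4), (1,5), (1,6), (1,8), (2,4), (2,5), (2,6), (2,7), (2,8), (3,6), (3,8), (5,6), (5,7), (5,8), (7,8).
5 (attained at vertices 2, 5, 8)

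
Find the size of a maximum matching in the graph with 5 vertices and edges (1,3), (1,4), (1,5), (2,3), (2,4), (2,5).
2 (matching: (1,4), (2,5); upper bound floor(n/2) = floor(5/2) = 2)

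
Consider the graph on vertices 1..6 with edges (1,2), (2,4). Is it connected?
No, it has 4 components: {1, 2, 4}, {3}, {5}, {6}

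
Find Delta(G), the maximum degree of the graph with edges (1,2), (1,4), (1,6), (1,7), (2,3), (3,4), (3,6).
4 (attained at vertex 1)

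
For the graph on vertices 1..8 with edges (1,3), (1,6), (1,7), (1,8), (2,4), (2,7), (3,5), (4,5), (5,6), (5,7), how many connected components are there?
1 (components: {1, 2, 3, 4, 5, 6, 7, 8})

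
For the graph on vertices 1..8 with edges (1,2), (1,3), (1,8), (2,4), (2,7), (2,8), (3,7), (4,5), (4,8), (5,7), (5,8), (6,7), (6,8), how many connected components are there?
1 (components: {1, 2, 3, 4, 5, 6, 7, 8})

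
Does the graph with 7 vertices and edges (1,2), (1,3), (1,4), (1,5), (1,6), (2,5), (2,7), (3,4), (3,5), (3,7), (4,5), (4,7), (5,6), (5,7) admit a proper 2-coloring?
No (odd cycle of length 3: 4 -> 1 -> 3 -> 4)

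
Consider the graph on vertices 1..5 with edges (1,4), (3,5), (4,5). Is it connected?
No, it has 2 components: {1, 3, 4, 5}, {2}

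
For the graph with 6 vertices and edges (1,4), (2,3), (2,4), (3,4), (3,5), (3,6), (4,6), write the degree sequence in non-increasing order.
[4, 4, 2, 2, 1, 1] (degrees: deg(1)=1, deg(2)=2, deg(3)=4, deg(4)=4, deg(5)=1, deg(6)=2)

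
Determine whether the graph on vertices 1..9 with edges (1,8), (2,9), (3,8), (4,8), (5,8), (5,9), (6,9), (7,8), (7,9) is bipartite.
Yes. Partition: {1, 2, 3, 4, 5, 6, 7}, {8, 9}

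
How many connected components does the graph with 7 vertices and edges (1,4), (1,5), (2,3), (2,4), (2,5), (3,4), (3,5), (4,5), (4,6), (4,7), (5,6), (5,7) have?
1 (components: {1, 2, 3, 4, 5, 6, 7})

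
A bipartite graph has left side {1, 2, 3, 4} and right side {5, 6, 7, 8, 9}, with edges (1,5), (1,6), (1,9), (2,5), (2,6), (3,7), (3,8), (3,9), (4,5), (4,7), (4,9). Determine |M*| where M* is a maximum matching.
4 (matching: (1,9), (2,6), (3,8), (4,7); upper bound min(|L|,|R|) = min(4,5) = 4)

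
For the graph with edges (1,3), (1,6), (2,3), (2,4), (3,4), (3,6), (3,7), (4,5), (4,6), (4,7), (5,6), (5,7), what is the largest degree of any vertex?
5 (attained at vertices 3, 4)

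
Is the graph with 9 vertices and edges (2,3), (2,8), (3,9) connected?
No, it has 6 components: {1}, {2, 3, 8, 9}, {4}, {5}, {6}, {7}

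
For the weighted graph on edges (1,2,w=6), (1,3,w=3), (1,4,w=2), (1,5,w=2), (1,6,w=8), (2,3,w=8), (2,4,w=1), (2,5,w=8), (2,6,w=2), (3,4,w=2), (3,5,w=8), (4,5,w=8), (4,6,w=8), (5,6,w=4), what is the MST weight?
9 (MST edges: (1,4,w=2), (1,5,w=2), (2,4,w=1), (2,6,w=2), (3,4,w=2); sum of weights 2 + 2 + 1 + 2 + 2 = 9)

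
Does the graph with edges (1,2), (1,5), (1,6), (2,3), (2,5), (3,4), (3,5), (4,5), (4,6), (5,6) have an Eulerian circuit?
No (6 vertices have odd degree: {1, 2, 3, 4, 5, 6}; Eulerian circuit requires 0)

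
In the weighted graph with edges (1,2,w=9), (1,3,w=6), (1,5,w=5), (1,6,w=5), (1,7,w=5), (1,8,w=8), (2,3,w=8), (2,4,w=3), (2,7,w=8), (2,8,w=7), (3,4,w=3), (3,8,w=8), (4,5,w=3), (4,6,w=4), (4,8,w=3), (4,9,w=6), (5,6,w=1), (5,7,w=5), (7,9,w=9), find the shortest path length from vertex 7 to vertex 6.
6 (path: 7 -> 5 -> 6; weights 5 + 1 = 6)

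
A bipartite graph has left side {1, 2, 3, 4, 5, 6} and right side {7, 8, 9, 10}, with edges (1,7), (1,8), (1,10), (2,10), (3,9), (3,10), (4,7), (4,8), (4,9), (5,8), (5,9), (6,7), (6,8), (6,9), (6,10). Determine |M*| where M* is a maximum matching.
4 (matching: (1,10), (3,9), (4,8), (6,7); upper bound min(|L|,|R|) = min(6,4) = 4)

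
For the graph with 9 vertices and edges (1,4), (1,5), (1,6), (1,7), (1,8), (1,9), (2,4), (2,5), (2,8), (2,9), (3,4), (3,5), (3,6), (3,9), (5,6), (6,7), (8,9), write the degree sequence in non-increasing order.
[6, 4, 4, 4, 4, 4, 3, 3, 2] (degrees: deg(1)=6, deg(2)=4, deg(3)=4, deg(4)=3, deg(5)=4, deg(6)=4, deg(7)=2, deg(8)=3, deg(9)=4)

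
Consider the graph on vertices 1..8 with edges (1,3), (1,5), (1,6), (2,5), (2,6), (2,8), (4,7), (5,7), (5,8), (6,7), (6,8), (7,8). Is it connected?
Yes (BFS from 1 visits [1, 3, 5, 6, 2, 7, 8, 4] — all 8 vertices reached)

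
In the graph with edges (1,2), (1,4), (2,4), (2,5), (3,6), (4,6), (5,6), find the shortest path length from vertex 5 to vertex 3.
2 (path: 5 -> 6 -> 3, 2 edges)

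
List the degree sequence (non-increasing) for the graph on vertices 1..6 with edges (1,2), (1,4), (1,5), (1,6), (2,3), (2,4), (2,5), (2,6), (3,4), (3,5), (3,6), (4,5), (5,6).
[5, 5, 4, 4, 4, 4] (degrees: deg(1)=4, deg(2)=5, deg(3)=4, deg(4)=4, deg(5)=5, deg(6)=4)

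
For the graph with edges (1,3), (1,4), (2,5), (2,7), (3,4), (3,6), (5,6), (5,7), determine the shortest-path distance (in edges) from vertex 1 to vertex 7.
4 (path: 1 -> 3 -> 6 -> 5 -> 7, 4 edges)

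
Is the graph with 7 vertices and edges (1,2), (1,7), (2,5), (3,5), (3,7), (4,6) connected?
No, it has 2 components: {1, 2, 3, 5, 7}, {4, 6}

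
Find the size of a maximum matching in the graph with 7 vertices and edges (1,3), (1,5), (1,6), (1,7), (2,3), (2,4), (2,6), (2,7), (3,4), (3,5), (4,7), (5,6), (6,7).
3 (matching: (2,7), (3,4), (5,6); upper bound floor(n/2) = floor(7/2) = 3)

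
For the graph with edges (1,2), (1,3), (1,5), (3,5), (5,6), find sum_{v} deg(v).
10 (handshake: sum of degrees = 2|E| = 2 x 5 = 10)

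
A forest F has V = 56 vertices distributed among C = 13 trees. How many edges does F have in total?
43 (Each of the 13 component trees on V_i vertices has V_i - 1 edges; summing gives V - C = 56 - 13 = 43)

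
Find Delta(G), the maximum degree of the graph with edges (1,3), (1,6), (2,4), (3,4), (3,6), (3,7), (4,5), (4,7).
4 (attained at vertices 3, 4)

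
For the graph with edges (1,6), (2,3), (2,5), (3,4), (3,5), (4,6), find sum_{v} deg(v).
12 (handshake: sum of degrees = 2|E| = 2 x 6 = 12)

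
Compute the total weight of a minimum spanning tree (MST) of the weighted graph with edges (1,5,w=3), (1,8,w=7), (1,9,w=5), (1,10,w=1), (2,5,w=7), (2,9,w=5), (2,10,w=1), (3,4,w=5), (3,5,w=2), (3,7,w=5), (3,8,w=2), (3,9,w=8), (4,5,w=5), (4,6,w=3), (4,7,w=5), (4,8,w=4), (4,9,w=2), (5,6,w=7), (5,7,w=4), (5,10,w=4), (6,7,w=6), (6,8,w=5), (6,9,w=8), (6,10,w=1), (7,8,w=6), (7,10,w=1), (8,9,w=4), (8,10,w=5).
16 (MST edges: (1,5,w=3), (1,10,w=1), (2,10,w=1), (3,5,w=2), (3,8,w=2), (4,6,w=3), (4,9,w=2), (6,10,w=1), (7,10,w=1); sum of weights 3 + 1 + 1 + 2 + 2 + 3 + 2 + 1 + 1 = 16)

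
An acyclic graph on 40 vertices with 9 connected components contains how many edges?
31 (Each of the 9 component trees on V_i vertices has V_i - 1 edges; summing gives V - C = 40 - 9 = 31)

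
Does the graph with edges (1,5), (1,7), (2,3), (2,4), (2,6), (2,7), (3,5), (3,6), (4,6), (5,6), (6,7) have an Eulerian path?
No (4 vertices have odd degree: {3, 5, 6, 7}; Eulerian path requires 0 or 2)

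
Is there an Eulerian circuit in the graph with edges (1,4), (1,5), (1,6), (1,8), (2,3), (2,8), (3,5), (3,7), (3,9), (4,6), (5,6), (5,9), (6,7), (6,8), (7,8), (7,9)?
No (2 vertices have odd degree: {6, 9}; Eulerian circuit requires 0)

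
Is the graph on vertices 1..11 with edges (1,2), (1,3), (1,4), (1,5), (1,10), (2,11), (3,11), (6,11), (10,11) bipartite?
Yes. Partition: {1, 7, 8, 9, 11}, {2, 3, 4, 5, 6, 10}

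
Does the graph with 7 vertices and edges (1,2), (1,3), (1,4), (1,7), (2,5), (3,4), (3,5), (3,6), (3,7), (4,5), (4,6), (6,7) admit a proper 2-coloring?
No (odd cycle of length 3: 4 -> 1 -> 3 -> 4)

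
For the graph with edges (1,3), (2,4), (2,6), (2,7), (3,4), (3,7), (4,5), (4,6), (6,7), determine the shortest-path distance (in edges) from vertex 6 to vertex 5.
2 (path: 6 -> 4 -> 5, 2 edges)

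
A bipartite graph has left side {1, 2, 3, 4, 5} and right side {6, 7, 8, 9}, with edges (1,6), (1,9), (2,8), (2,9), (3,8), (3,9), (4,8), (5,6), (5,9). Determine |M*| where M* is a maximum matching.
3 (matching: (1,9), (2,8), (5,6); upper bound min(|L|,|R|) = min(5,4) = 4)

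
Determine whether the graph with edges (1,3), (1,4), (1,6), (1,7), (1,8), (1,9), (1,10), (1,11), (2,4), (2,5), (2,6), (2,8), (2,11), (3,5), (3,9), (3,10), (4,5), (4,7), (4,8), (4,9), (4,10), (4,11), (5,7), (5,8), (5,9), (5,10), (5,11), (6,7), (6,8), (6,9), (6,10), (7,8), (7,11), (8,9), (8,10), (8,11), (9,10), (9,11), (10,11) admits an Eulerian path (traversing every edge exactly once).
Yes (the graph is connected and exactly 2 vertices have odd degree: {2, 8}; any Eulerian path must start and end at those)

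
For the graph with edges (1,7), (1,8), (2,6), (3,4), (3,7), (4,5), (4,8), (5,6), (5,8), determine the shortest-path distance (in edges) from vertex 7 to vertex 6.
4 (path: 7 -> 3 -> 4 -> 5 -> 6, 4 edges)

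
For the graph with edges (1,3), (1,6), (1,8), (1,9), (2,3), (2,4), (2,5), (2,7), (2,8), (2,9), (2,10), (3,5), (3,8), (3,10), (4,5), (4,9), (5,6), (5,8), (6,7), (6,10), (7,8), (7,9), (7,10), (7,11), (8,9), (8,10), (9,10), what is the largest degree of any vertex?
7 (attained at vertices 2, 8)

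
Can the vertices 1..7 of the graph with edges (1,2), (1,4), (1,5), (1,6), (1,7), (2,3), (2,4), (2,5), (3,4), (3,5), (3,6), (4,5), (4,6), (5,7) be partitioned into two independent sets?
No (odd cycle of length 3: 4 -> 1 -> 6 -> 4)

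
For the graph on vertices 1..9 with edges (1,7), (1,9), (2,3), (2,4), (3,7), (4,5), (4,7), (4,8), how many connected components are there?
2 (components: {1, 2, 3, 4, 5, 7, 8, 9}, {6})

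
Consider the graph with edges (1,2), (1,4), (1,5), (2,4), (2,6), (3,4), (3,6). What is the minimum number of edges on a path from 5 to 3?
3 (path: 5 -> 1 -> 4 -> 3, 3 edges)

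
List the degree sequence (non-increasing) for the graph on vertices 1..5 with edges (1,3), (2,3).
[2, 1, 1, 0, 0] (degrees: deg(1)=1, deg(2)=1, deg(3)=2, deg(4)=0, deg(5)=0)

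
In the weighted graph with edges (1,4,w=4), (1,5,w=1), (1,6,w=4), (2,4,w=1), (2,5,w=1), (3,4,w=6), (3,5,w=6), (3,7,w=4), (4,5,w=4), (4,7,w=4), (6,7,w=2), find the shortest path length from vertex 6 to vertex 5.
5 (path: 6 -> 1 -> 5; weights 4 + 1 = 5)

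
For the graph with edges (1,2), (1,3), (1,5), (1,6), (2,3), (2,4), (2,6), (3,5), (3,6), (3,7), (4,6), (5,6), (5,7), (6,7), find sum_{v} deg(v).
28 (handshake: sum of degrees = 2|E| = 2 x 14 = 28)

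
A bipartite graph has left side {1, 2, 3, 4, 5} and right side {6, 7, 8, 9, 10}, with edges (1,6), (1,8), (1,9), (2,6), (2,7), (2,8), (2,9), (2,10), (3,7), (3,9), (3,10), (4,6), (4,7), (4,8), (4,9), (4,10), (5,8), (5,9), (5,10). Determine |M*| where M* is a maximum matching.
5 (matching: (1,9), (2,10), (3,7), (4,6), (5,8); upper bound min(|L|,|R|) = min(5,5) = 5)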